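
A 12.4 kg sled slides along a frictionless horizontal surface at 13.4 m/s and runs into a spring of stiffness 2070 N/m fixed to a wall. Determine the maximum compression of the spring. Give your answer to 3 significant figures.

Conservation of energy between contact and max compression: ½mv² = ½kx²
x = v√(m/k) = 13.4 × √(12.4/2070) = 1.037 m

x = 1.04 m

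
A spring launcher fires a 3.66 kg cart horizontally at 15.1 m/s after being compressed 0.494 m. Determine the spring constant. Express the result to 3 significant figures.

Energy stored in the spring equals the launch KE: ½kx² = ½mv²
k = mv²/x² = (3.66)(15.1)²/(0.494)² = 3420 N/m

k = 3420 N/m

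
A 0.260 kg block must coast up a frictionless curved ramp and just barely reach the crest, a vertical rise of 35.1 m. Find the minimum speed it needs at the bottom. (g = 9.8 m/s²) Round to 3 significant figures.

v = 26.2 m/s

At the top it is momentarily at rest, so all KE converts to PE: ½mv² = mgh
v = √(2gh) = √(2 × 9.8 × 35.1) = 26.23 m/s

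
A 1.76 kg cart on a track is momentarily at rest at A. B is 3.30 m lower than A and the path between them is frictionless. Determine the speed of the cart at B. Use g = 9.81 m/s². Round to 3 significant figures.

v = 8.05 m/s

Mechanical energy is conserved (no friction): mgh = ½mv²
v = √(2gh) = √(2 × 9.81 × 3.30) = √64.746 = 8.046 m/s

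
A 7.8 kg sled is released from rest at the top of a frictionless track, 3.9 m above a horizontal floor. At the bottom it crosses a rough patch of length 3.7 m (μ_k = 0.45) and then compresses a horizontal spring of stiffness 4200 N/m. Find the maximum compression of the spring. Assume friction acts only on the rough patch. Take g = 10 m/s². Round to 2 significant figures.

Initial energy: E₁ = mgh = (7.8)(10)(3.9) = 304.20 J
Friction removes W_f = μ_k mg d = (0.45)(7.8)(10)(3.7) = 129.9 J
Energy reaching the spring: E = 304.20 − 129.9 = 174.33 J
At max compression ½kx² = E ⇒ x = √(2E/k) = √(2 × 174.33/4200) = 0.2881 m

x = 0.29 m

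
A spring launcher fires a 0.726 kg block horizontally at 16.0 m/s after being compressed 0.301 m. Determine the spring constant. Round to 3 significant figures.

k = 2050 N/m

Energy stored in the spring equals the launch KE: ½kx² = ½mv²
k = mv²/x² = (0.726)(16.0)²/(0.301)² = 2051 N/m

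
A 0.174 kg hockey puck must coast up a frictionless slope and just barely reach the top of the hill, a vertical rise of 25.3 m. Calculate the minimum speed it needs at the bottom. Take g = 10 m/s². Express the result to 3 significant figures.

v = 22.5 m/s

At the top it is momentarily at rest, so all KE converts to PE: ½mv² = mgh
v = √(2gh) = √(2 × 10 × 25.3) = 22.49 m/s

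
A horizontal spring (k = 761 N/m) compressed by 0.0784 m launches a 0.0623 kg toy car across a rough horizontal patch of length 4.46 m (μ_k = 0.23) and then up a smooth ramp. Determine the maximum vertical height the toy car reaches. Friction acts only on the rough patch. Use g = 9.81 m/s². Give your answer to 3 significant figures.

Spring energy: E₀ = ½kx² = ½(761)(0.0784)² = 2.3388 J
Friction: W_f = μ_k mg d = (0.23)(0.0623)(9.81)(4.46) = 0.6269 J
Energy at base of ramp: E = 2.3388 − 0.6269 = 1.7118 J
At max height all remaining energy is PE: mgh = E ⇒ h = E/(mg) = 1.7118/(0.0623 × 9.81) = 2.801 m

h = 2.80 m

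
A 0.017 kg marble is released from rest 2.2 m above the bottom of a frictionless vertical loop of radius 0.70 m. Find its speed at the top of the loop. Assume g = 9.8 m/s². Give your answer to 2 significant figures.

v = 4.0 m/s

Energy conservation: mgh = ½mv_top² + mg(2r)
v_top² = 2g(h − 2r) = 2(9.8)(2.2 − 1.400) = 15.68
v_top = 3.960 m/s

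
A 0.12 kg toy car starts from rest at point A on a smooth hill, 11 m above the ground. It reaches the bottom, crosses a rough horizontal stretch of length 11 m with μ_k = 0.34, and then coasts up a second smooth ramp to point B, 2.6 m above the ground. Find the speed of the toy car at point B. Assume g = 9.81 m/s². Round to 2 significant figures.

Energy at A: mgh₁ = (0.12)(9.81)(11) = 12.949 J
Friction loss: W_f = μ_k mg d = 4.403 J
At B: ½mv² + mgh₂ = mgh₁ − W_f
½mv² = 12.949 − 4.403 − 3.0607 = 5.4858 J
v = √(2 × 5.4858/0.12) = 9.562 m/s

v = 9.6 m/s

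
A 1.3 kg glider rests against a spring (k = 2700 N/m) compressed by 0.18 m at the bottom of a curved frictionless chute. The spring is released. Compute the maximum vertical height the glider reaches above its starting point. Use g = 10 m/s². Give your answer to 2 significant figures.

Energy conservation from release to the highest point: ½kx² = mgh
h = kx²/(2mg) = (2700)(0.18)²/(2 × 1.3 × 10) = 3.365 m

h = 3.4 m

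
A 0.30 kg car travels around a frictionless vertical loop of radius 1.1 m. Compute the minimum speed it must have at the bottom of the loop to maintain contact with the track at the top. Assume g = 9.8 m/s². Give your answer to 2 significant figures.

v = 7.3 m/s

At the top: mg = mv_top²/r ⇒ v_top² = gr = 10.78 m²/s²
Energy from bottom to top (height 2r): ½mv_bot² = ½mv_top² + mg(2r)
v_bot² = gr + 4gr = 5gr = 53.90
v_bot = √(5gr) = 7.342 m/s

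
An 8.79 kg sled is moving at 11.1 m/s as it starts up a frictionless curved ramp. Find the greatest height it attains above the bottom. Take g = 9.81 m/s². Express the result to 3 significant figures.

By energy conservation, ½mv² = mgh
h = v²/(2g) = 11.1²/(2 × 9.81) = 6.280 m

h = 6.28 m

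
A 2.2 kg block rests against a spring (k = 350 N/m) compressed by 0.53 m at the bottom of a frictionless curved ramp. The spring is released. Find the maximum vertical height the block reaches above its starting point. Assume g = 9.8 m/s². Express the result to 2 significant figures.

h = 2.3 m

Energy conservation from release to the highest point: ½kx² = mgh
h = kx²/(2mg) = (350)(0.53)²/(2 × 2.2 × 9.8) = 2.280 m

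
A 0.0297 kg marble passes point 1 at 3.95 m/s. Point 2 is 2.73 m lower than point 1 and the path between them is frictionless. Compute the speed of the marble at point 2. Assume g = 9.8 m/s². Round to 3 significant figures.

v = 8.31 m/s

Mechanical energy is conserved (no friction): ½mv₀² + mgh = ½mv²
v² = v₀² + 2gh = (3.95)² + 2(9.8)(2.73) = 69.111
v = √69.111 = 8.313 m/s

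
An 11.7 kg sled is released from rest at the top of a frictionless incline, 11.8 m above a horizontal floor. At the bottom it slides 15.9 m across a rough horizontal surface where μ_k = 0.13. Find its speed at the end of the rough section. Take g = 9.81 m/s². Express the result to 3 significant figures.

v = 13.8 m/s

Energy bookkeeping (friction removes W_f = μ_k N d):
mgh = ½mv² + μ_k m g d
W_f = μ_k mg d = (0.13)(11.7)(9.81)(15.9) = 237.2 J
½mv² = mgh − W_f = 1354.4 − 237.2 = 1117.1 J
v = √(2 × 1117.1/11.7) = 13.82 m/s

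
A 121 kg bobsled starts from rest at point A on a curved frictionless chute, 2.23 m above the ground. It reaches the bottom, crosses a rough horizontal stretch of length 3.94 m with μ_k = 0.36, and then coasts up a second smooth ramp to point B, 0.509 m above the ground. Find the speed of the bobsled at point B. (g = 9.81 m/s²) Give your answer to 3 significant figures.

v = 2.44 m/s

Energy at A: mgh₁ = (121)(9.81)(2.23) = 2647.0 J
Friction loss: W_f = μ_k mg d = 1684 J
At B: ½mv² + mgh₂ = mgh₁ − W_f
½mv² = 2647.0 − 1684 − 604.19 = 359.19 J
v = √(2 × 359.19/121) = 2.437 m/s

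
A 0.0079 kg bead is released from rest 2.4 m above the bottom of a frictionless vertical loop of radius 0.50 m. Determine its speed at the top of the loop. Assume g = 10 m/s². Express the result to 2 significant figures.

Energy conservation: mgh = ½mv_top² + mg(2r)
v_top² = 2g(h − 2r) = 2(10)(2.4 − 1.000) = 28.00
v_top = 5.292 m/s

v = 5.3 m/s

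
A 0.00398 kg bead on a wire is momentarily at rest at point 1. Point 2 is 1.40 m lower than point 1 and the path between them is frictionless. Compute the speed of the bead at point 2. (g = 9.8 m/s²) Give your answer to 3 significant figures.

v = 5.24 m/s

Mechanical energy is conserved (no friction): mgh = ½mv²
v = √(2gh) = √(2 × 9.8 × 1.40) = √27.440 = 5.238 m/s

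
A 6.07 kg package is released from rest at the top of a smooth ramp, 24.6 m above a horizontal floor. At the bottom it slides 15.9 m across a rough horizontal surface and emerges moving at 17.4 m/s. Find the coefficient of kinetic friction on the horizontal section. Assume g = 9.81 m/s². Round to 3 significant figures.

Energy bookkeeping (friction removes W_f = μ_k N d):
mgh = ½mv² + μ_k m g d
mgh = 1464.8 J; ½mv² = 918.88 J
W_f = 1464.8 − 918.88 = 546.0 J
μ_k = W_f/(mg·d) = 546.0/(59.55 × 15.9) = 0.5767

μ_k = 0.577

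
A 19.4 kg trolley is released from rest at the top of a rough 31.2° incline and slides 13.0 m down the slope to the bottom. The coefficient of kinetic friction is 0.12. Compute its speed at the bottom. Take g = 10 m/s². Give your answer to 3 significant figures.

Work–energy: mg(L sinθ) − μ_k(mg cosθ)L = ½mv²
mgh = mgL sinθ = (19.4)(10)(13.0)sin31.2° = 1306.5 J
W_f = μ_k mg cosθ · L = (0.12)(19.4)(10)cos31.2°·13.0 = 258.9 J
½mv² = 1306.5 − 258.9 = 1047.6 J
v = √(2 × 1047.6/19.4) = 10.39 m/s

v = 10.4 m/s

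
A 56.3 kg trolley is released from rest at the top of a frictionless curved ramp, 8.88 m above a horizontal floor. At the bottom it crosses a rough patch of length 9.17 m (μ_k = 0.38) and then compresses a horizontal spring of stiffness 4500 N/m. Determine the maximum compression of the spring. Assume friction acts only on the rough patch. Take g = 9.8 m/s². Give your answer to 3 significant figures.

x = 1.15 m

Initial energy: E₁ = mgh = (56.3)(9.8)(8.88) = 4899.5 J
Friction removes W_f = μ_k mg d = (0.38)(56.3)(9.8)(9.17) = 1923 J
Energy reaching the spring: E = 4899.5 − 1923 = 2976.9 J
At max compression ½kx² = E ⇒ x = √(2E/k) = √(2 × 2976.9/4500) = 1.150 m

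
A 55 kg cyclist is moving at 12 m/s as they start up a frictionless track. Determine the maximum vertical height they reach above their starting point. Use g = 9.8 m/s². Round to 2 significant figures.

Setting KE at the bottom equal to PE gained: ½mv² = mgh
h = v²/(2g) = 12²/(2 × 9.8) = 7.347 m

h = 7.3 m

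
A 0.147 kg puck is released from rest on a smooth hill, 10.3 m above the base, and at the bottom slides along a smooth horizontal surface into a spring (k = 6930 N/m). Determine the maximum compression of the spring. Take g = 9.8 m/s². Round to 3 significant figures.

Gravitational PE at the top equals spring PE at max compression: mgh = ½kx²
x = √(2mgh/k) = √(2 × 0.147 × 9.8 × 10.3 / 6930) = 0.06544 m

x = 0.0654 m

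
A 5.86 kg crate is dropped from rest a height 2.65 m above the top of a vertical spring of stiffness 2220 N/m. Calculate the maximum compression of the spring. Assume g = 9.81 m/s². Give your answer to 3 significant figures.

x = 0.397 m

Take the reference level at the top of the uncompressed spring. At max compression the crate has fallen H + x and is momentarily at rest:
mg(H + x) = ½kx²
½(2220)x² − (5.86)(9.81)x − (5.86)(9.81)(2.65) = 0
1110x² − 57.49x − 152.3 = 0
x = [57.49 + √(3305 + 676387)]/(2 × 1110) = 0.3973 m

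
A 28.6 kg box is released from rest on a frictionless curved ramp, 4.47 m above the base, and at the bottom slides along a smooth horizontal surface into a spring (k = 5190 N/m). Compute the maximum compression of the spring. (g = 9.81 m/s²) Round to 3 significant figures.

Gravitational PE at the top equals spring PE at max compression: mgh = ½kx²
x = √(2mgh/k) = √(2 × 28.6 × 9.81 × 4.47 / 5190) = 0.6952 m

x = 0.695 m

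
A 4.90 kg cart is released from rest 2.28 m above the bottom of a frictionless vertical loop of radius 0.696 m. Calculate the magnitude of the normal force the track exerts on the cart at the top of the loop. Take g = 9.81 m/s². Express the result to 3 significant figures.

Energy from release to top (height 2r): mgh = ½mv_top² + mg(2r)
v_top² = 2g(h − 2r) = 2(9.81)(2.28 − 1.392) = 17.423 m²/s²
At the top, both N and weight point toward the centre: N + mg = mv_top²/r
N = m(v_top²/r − g) = 4.90(17.423/0.696 − 9.81) = 74.59 N

N = 74.6 N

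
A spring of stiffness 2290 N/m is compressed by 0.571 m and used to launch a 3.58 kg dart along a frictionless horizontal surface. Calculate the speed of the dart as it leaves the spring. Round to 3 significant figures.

Spring PE converts entirely to kinetic energy: ½kx² = ½mv²
v = x√(k/m) = 0.571 × √(2290/3.58) = 14.44 m/s

v = 14.4 m/s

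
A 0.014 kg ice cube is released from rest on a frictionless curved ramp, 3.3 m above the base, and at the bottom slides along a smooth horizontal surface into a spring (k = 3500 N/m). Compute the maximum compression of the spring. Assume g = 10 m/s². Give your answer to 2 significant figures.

x = 0.016 m

Gravitational PE at the top equals spring PE at max compression: mgh = ½kx²
x = √(2mgh/k) = √(2 × 0.014 × 10 × 3.3 / 3500) = 0.01625 m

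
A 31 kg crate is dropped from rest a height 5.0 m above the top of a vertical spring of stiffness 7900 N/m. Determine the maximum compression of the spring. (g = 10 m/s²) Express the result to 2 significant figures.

Measuring PE from the top of the relaxed spring, at max compression the crate has dropped H + x with zero KE, so:
mg(H + x) = ½kx²
½(7900)x² − (31)(10)x − (31)(10)(5.0) = 0
3950x² − 310.0x − 1550 = 0
x = [310.0 + √(96100 + 2.4490e+07)]/(2 × 3950) = 0.6669 m

x = 0.67 m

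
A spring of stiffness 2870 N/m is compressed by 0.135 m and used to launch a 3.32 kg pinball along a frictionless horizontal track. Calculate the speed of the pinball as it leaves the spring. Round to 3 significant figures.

v = 3.97 m/s

Spring PE converts entirely to kinetic energy: ½kx² = ½mv²
v = x√(k/m) = 0.135 × √(2870/3.32) = 3.969 m/s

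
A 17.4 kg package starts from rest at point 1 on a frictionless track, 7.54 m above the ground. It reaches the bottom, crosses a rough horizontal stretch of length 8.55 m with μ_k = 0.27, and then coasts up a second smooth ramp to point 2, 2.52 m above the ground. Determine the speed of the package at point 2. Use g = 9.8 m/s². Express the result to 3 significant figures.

Energy at 1: mgh₁ = (17.4)(9.8)(7.54) = 1285.7 J
Friction loss: W_f = μ_k mg d = 393.6 J
At 2: ½mv² + mgh₂ = mgh₁ − W_f
½mv² = 1285.7 − 393.6 − 429.71 = 462.36 J
v = √(2 × 462.36/17.4) = 7.290 m/s

v = 7.29 m/s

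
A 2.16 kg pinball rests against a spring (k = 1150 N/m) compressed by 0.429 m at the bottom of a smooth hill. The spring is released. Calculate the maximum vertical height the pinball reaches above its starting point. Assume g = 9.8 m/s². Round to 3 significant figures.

At maximum height the pinball is at rest, so ½kx² = mgh
h = kx²/(2mg) = (1150)(0.429)²/(2 × 2.16 × 9.8) = 4.999 m

h = 5.00 m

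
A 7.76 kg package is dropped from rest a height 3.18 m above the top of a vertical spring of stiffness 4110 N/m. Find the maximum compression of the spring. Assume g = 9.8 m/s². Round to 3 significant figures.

x = 0.362 m

Take the reference level at the top of the uncompressed spring. At max compression the package has fallen H + x and is momentarily at rest:
mg(H + x) = ½kx²
½(4110)x² − (7.76)(9.8)x − (7.76)(9.8)(3.18) = 0
2055x² − 76.05x − 241.8 = 0
x = [76.05 + √(5783 + 1.9879e+06)]/(2 × 2055) = 0.3620 m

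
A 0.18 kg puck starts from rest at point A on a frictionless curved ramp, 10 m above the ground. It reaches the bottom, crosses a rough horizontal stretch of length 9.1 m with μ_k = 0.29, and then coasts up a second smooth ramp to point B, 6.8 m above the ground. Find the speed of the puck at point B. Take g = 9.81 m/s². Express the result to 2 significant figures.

v = 3.3 m/s

Energy at A: mgh₁ = (0.18)(9.81)(10) = 17.658 J
Friction loss: W_f = μ_k mg d = 4.660 J
At B: ½mv² + mgh₂ = mgh₁ − W_f
½mv² = 17.658 − 4.660 − 12.007 = 0.99061 J
v = √(2 × 0.99061/0.18) = 3.318 m/s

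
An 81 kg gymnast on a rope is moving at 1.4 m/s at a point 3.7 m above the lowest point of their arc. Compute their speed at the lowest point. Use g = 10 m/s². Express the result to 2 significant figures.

v = 8.7 m/s

Equating total energy at the two states: ½mv₀² + mgh = ½mv²
The mass cancels from both sides.
v² = v₀² + 2gh = (1.4)² + 2(10)(3.7) = 75.960
v = √75.960 = 8.716 m/s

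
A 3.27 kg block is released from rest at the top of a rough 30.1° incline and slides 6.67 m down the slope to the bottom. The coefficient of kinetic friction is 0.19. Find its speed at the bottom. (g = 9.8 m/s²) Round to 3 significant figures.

Taking the bottom as reference, mgh = ½mv² + μ_k N L with h = L sinθ, N = mg cosθ:
mgh = mgL sinθ = (3.27)(9.8)(6.67)sin30.1° = 107.20 J
W_f = μ_k mg cosθ · L = (0.19)(3.27)(9.8)cos30.1°·6.67 = 35.14 J
½mv² = 107.20 − 35.14 = 72.061 J
v = √(2 × 72.061/3.27) = 6.639 m/s

v = 6.64 m/s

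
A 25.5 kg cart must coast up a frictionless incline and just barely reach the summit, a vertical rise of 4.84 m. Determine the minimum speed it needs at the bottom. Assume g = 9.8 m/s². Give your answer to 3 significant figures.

At the top it is momentarily at rest, so all KE converts to PE: ½mv² = mgh
v = √(2gh) = √(2 × 9.8 × 4.84) = 9.740 m/s

v = 9.74 m/s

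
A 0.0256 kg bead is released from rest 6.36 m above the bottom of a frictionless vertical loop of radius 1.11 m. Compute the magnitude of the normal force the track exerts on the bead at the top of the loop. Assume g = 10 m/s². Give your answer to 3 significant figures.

Energy from release to top (height 2r): mgh = ½mv_top² + mg(2r)
v_top² = 2g(h − 2r) = 2(10)(6.36 − 2.220) = 82.800 m²/s²
At the top, both N and weight point toward the centre: N + mg = mv_top²/r
N = m(v_top²/r − g) = 0.0256(82.800/1.11 − 10) = 1.654 N

N = 1.65 N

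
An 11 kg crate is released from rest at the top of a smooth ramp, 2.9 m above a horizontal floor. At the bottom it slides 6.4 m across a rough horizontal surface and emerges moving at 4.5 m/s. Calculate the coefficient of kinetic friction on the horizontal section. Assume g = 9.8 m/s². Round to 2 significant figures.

Energy at the top = energy at the end + work done against friction:
mgh = ½mv² + μ_k m g d
mgh = 312.62 J; ½mv² = 111.38 J
W_f = 312.62 − 111.38 = 201.2 J
μ_k = W_f/(mg·d) = 201.2/(107.8 × 6.4) = 0.2917

μ_k = 0.29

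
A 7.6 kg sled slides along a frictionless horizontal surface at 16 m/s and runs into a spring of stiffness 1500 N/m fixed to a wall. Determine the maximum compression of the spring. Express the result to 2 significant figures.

At max compression the sled is momentarily at rest: ½mv² = ½kx²
x = v√(m/k) = 16 × √(7.6/1500) = 1.139 m

x = 1.1 m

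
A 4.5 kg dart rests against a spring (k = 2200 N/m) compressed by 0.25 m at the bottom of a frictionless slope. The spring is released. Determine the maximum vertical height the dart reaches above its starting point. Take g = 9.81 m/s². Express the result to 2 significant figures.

At maximum height the dart is at rest, so ½kx² = mgh
h = kx²/(2mg) = (2200)(0.25)²/(2 × 4.5 × 9.81) = 1.557 m

h = 1.6 m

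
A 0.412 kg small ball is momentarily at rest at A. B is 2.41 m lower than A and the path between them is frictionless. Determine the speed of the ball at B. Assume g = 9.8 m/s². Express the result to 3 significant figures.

Mechanical energy is conserved (no friction): mgh = ½mv²
v = √(2gh) = √(2 × 9.8 × 2.41) = √47.236 = 6.873 m/s

v = 6.87 m/s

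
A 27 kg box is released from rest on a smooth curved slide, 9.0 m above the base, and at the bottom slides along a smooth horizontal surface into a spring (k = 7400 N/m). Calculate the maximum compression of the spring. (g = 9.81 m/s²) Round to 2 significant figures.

Energy conservation (no friction) from release to max compression: mgh = ½kx²
x = √(2mgh/k) = √(2 × 27 × 9.81 × 9.0 / 7400) = 0.8027 m

x = 0.80 m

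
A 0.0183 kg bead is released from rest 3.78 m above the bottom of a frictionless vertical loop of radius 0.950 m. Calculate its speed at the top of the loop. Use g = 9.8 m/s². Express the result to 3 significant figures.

Energy conservation: mgh = ½mv_top² + mg(2r)
v_top² = 2g(h − 2r) = 2(9.8)(3.78 − 1.900) = 36.85
v_top = 6.070 m/s

v = 6.07 m/s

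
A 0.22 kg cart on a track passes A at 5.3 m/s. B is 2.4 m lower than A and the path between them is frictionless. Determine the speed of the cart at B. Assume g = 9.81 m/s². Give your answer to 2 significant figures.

Equating total energy at the two states: ½mv₀² + mgh = ½mv²
v² = v₀² + 2gh = (5.3)² + 2(9.81)(2.4) = 75.178
v = √75.178 = 8.671 m/s

v = 8.7 m/s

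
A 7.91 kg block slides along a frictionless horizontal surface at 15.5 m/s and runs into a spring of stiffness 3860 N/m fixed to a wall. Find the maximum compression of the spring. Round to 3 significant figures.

At max compression the block is momentarily at rest: ½mv² = ½kx²
x = v√(m/k) = 15.5 × √(7.91/3860) = 0.7017 m

x = 0.702 m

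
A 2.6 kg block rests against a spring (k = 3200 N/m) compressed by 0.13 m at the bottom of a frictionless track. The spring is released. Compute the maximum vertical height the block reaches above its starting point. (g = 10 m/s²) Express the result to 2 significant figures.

h = 1.0 m

Energy conservation from release to the highest point: ½kx² = mgh
h = kx²/(2mg) = (3200)(0.13)²/(2 × 2.6 × 10) = 1.040 m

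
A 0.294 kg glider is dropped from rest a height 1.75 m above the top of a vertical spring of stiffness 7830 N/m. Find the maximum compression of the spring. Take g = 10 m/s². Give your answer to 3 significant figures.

Take the reference level at the top of the uncompressed spring. At max compression the glider has fallen H + x and is momentarily at rest:
mg(H + x) = ½kx²
½(7830)x² − (0.294)(10)x − (0.294)(10)(1.75) = 0
3915x² − 2.940x − 5.145 = 0
x = [2.940 + √(8.644 + 80571)]/(2 × 3915) = 0.03663 m

x = 0.0366 m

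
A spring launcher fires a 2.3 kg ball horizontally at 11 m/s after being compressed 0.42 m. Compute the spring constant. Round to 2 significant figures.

Spring PE at full compression equals KE at release: ½kx² = ½mv²
k = mv²/x² = (2.3)(11)²/(0.42)² = 1578 N/m

k = 1600 N/m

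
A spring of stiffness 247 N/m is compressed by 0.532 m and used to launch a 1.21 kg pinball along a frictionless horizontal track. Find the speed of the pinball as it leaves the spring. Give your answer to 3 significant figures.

Conservation of energy: ½kx² = ½mv²
v = x√(k/m) = 0.532 × √(247/1.21) = 7.601 m/s

v = 7.60 m/s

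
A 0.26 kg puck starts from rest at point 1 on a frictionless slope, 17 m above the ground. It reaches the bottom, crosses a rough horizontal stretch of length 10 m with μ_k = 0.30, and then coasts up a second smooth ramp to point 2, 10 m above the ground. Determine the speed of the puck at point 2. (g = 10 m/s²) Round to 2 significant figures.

Energy at 1: mgh₁ = (0.26)(10)(17) = 44.200 J
Friction loss: W_f = μ_k mg d = 7.800 J
At 2: ½mv² + mgh₂ = mgh₁ − W_f
½mv² = 44.200 − 7.800 − 26.000 = 10.400 J
v = √(2 × 10.400/0.26) = 8.944 m/s

v = 8.9 m/s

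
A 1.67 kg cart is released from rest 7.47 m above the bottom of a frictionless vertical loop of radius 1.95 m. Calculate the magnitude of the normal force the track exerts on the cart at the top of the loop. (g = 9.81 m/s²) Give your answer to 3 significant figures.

N = 43.6 N

Energy from release to top (height 2r): mgh = ½mv_top² + mg(2r)
v_top² = 2g(h − 2r) = 2(9.81)(7.47 − 3.900) = 70.043 m²/s²
At the top, both N and weight point toward the centre: N + mg = mv_top²/r
N = m(v_top²/r − g) = 1.67(70.043/1.95 − 9.81) = 43.60 N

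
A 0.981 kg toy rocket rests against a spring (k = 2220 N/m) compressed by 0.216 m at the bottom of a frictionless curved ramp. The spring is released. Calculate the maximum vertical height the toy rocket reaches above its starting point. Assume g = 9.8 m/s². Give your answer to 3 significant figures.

Energy conservation from release to the highest point: ½kx² = mgh
h = kx²/(2mg) = (2220)(0.216)²/(2 × 0.981 × 9.8) = 5.387 m

h = 5.39 m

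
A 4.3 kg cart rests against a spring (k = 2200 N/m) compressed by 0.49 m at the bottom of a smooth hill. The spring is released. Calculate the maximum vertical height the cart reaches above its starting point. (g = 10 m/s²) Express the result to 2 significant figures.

h = 6.1 m

Energy conservation from release to the highest point: ½kx² = mgh
h = kx²/(2mg) = (2200)(0.49)²/(2 × 4.3 × 10) = 6.142 m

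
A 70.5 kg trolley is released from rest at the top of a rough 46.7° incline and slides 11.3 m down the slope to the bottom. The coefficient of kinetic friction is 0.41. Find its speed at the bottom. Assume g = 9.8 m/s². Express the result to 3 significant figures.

v = 9.95 m/s

Work–energy: mg(L sinθ) − μ_k(mg cosθ)L = ½mv²
mgh = mgL sinθ = (70.5)(9.8)(11.3)sin46.7° = 5681.8 J
W_f = μ_k mg cosθ · L = (0.41)(70.5)(9.8)cos46.7°·11.3 = 2195 J
½mv² = 5681.8 − 2195 = 3486.6 J
v = √(2 × 3486.6/70.5) = 9.945 m/s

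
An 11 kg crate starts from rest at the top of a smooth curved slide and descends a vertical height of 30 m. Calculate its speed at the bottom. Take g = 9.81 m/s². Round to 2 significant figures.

v = 24 m/s

By conservation of mechanical energy, mgh = ½mv²
v = √(2gh) = √(2 × 9.81 × 30) = √588.60 = 24.26 m/s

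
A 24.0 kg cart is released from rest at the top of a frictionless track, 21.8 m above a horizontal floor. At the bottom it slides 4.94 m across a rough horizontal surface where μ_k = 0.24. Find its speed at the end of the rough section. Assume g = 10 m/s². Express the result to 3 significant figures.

Energy at the top = energy at the end + work done against friction:
mgh = ½mv² + μ_k m g d
W_f = μ_k mg d = (0.24)(24.0)(10)(4.94) = 284.5 J
½mv² = mgh − W_f = 5232.0 − 284.5 = 4947.5 J
v = √(2 × 4947.5/24.0) = 20.30 m/s

v = 20.3 m/s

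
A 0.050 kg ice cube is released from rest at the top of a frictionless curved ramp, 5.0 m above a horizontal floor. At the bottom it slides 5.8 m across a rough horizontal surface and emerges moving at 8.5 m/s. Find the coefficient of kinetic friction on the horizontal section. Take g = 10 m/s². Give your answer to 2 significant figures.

μ_k = 0.24

Applying the work–energy principle:
mgh = ½mv² + μ_k m g d
mgh = 2.5000 J; ½mv² = 1.8063 J
W_f = 2.5000 − 1.8063 = 0.6937 J
μ_k = W_f/(mg·d) = 0.6937/(0.5000 × 5.8) = 0.2392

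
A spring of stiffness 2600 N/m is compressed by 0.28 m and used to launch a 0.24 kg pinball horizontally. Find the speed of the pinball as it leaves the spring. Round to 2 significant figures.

v = 29 m/s

Conservation of energy: ½kx² = ½mv²
v = x√(k/m) = 0.28 × √(2600/0.24) = 29.14 m/s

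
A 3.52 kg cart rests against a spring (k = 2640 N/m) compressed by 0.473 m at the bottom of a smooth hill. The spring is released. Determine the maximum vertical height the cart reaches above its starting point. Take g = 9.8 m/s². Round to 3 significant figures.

h = 8.56 m

Energy conservation from release to the highest point: ½kx² = mgh
h = kx²/(2mg) = (2640)(0.473)²/(2 × 3.52 × 9.8) = 8.561 m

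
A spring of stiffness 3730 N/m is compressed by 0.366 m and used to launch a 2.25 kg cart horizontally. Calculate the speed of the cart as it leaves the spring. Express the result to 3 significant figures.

Conservation of energy: ½kx² = ½mv²
v = x√(k/m) = 0.366 × √(3730/2.25) = 14.90 m/s

v = 14.9 m/s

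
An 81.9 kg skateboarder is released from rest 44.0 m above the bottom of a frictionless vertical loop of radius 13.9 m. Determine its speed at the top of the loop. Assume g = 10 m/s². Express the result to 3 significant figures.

Energy conservation: mgh = ½mv_top² + mg(2r)
v_top² = 2g(h − 2r) = 2(10)(44.0 − 27.80) = 324.0
v_top = 18.00 m/s

v = 18.0 m/s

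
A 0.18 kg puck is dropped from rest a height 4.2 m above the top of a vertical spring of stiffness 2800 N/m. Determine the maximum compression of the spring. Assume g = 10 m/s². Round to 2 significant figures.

x = 0.074 m

Measuring PE from the top of the relaxed spring, at max compression the puck has dropped H + x with zero KE, so:
mg(H + x) = ½kx²
½(2800)x² − (0.18)(10)x − (0.18)(10)(4.2) = 0
1400x² − 1.800x − 7.560 = 0
x = [1.800 + √(3.240 + 42336)]/(2 × 1400) = 0.07413 m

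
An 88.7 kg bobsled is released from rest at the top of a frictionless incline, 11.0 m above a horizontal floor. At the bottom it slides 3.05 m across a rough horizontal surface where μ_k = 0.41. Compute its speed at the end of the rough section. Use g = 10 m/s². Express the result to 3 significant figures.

v = 14.0 m/s

Energy bookkeeping (friction removes W_f = μ_k N d):
mgh = ½mv² + μ_k m g d
W_f = μ_k mg d = (0.41)(88.7)(10)(3.05) = 1109 J
½mv² = mgh − W_f = 9757.0 − 1109 = 8647.8 J
v = √(2 × 8647.8/88.7) = 13.96 m/s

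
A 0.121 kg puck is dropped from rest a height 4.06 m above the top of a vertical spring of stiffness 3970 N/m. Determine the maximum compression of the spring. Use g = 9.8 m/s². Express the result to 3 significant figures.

x = 0.0495 m

Take the reference level at the top of the uncompressed spring. At max compression the puck has fallen H + x and is momentarily at rest:
mg(H + x) = ½kx²
½(3970)x² − (0.121)(9.8)x − (0.121)(9.8)(4.06) = 0
1985x² − 1.186x − 4.814 = 0
x = [1.186 + √(1.406 + 38226)]/(2 × 1985) = 0.04955 m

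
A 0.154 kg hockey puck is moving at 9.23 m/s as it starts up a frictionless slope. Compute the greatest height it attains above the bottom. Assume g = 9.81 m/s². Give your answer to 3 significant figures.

h = 4.34 m

By energy conservation, ½mv² = mgh
h = v²/(2g) = 9.23²/(2 × 9.81) = 4.342 m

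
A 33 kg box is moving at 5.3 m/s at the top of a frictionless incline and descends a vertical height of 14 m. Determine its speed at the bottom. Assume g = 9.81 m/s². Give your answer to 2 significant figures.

Energy conservation between the two points: ½mv₀² + mgh = ½mv²
v² = v₀² + 2gh = (5.3)² + 2(9.81)(14) = 302.77
v = √302.77 = 17.40 m/s

v = 17 m/s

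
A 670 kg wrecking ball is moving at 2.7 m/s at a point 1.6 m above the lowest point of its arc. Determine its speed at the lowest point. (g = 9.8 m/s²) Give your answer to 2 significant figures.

By conservation of mechanical energy, ½mv₀² + mgh = ½mv²
v² = v₀² + 2gh = (2.7)² + 2(9.8)(1.6) = 38.650
v = √38.650 = 6.217 m/s

v = 6.2 m/s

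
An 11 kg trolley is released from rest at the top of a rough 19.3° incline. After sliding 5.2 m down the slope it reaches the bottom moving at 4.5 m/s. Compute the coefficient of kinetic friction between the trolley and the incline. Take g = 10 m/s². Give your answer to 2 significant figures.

μ_k = 0.14

mgh = ½mv² + μ_k (mg cosθ) L, with h = L sinθ
mgL sinθ = 189.05 J; ½mv² = 111.38 J
W_f = 189.05 − 111.38 = 77.68 J
μ_k = W_f/(mg cosθ · L) = 77.68/(103.8 × 5.2) = 0.1439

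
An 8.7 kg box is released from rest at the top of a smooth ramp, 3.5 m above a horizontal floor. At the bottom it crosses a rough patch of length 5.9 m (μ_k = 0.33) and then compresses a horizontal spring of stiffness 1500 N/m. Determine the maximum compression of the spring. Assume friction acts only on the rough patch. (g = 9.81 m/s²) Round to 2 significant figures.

x = 0.42 m

Initial energy: E₁ = mgh = (8.7)(9.81)(3.5) = 298.71 J
Friction removes W_f = μ_k mg d = (0.33)(8.7)(9.81)(5.9) = 166.2 J
Energy reaching the spring: E = 298.71 − 166.2 = 132.54 J
At max compression ½kx² = E ⇒ x = √(2E/k) = √(2 × 132.54/1500) = 0.4204 m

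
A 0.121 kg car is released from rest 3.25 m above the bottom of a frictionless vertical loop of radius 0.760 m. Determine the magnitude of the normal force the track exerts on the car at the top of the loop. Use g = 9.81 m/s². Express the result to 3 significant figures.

Energy from release to top (height 2r): mgh = ½mv_top² + mg(2r)
v_top² = 2g(h − 2r) = 2(9.81)(3.25 − 1.520) = 33.943 m²/s²
At the top, both N and weight point toward the centre: N + mg = mv_top²/r
N = m(v_top²/r − g) = 0.121(33.943/0.760 − 9.81) = 4.217 N

N = 4.22 N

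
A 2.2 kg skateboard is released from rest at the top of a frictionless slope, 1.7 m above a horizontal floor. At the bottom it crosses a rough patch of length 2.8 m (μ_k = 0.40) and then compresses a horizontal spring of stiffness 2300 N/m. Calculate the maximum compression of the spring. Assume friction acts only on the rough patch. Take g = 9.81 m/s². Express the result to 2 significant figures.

Initial energy: E₁ = mgh = (2.2)(9.81)(1.7) = 36.689 J
Friction removes W_f = μ_k mg d = (0.40)(2.2)(9.81)(2.8) = 24.17 J
Energy reaching the spring: E = 36.689 − 24.17 = 12.518 J
At max compression ½kx² = E ⇒ x = √(2E/k) = √(2 × 12.518/2300) = 0.1043 m

x = 0.10 m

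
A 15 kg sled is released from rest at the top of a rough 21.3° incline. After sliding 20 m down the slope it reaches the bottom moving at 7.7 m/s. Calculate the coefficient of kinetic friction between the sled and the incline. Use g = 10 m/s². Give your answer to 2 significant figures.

μ_k = 0.23

mgh = ½mv² + μ_k (mg cosθ) L, with h = L sinθ
mgL sinθ = 1089.8 J; ½mv² = 444.68 J
W_f = 1089.8 − 444.68 = 645.1 J
μ_k = W_f/(mg cosθ · L) = 645.1/(139.8 × 20) = 0.2308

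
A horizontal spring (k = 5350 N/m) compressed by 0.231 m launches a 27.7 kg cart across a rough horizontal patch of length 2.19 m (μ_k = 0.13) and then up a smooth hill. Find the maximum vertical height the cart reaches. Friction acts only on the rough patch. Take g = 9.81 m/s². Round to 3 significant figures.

h = 0.241 m

Spring energy: E₀ = ½kx² = ½(5350)(0.231)² = 142.74 J
Friction: W_f = μ_k mg d = (0.13)(27.7)(9.81)(2.19) = 77.36 J
Energy at base of ramp: E = 142.74 − 77.36 = 65.377 J
At max height all remaining energy is PE: mgh = E ⇒ h = E/(mg) = 65.377/(27.7 × 9.81) = 0.2406 m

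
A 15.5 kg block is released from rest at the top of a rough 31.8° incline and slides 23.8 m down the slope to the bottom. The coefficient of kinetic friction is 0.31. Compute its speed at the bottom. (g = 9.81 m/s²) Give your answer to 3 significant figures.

Work–energy: mg(L sinθ) − μ_k(mg cosθ)L = ½mv²
mgh = mgL sinθ = (15.5)(9.81)(23.8)sin31.8° = 1907.0 J
W_f = μ_k mg cosθ · L = (0.31)(15.5)(9.81)cos31.8°·23.8 = 953.5 J
½mv² = 1907.0 − 953.5 = 953.54 J
v = √(2 × 953.54/15.5) = 11.09 m/s

v = 11.1 m/s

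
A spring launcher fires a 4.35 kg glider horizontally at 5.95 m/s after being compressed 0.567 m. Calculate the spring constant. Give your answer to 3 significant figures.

k = 479 N/m

½kx² = ½mv²
k = mv²/x² = (4.35)(5.95)²/(0.567)² = 479.0 N/m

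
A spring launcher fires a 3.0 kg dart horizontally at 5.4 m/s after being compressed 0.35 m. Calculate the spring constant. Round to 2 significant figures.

k = 710 N/m

Energy stored in the spring equals the launch KE: ½kx² = ½mv²
k = mv²/x² = (3.0)(5.4)²/(0.35)² = 714.1 N/m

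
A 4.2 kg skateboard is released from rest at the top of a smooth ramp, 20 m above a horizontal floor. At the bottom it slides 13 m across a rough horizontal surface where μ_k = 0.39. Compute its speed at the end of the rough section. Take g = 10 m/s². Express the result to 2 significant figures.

v = 17 m/s

Applying the work–energy principle:
mgh = ½mv² + μ_k m g d
W_f = μ_k mg d = (0.39)(4.2)(10)(13) = 212.9 J
½mv² = mgh − W_f = 840.00 − 212.9 = 627.06 J
v = √(2 × 627.06/4.2) = 17.28 m/s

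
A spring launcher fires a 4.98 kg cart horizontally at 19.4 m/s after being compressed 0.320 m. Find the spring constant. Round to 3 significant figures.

k = 18300 N/m

½kx² = ½mv²
k = mv²/x² = (4.98)(19.4)²/(0.320)² = 18303 N/m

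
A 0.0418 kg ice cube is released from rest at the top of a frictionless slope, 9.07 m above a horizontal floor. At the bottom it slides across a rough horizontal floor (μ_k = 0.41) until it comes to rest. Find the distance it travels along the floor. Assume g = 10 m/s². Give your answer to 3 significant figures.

Energy at the top = energy at the end + work done against friction:
At rest all PE has been dissipated by friction: mgh = μ_k m g d
d = h/μ_k = 9.07/0.41 = 22.12 m

d = 22.1 m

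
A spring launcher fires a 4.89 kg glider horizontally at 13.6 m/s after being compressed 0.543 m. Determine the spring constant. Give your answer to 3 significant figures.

k = 3070 N/m

½kx² = ½mv²
k = mv²/x² = (4.89)(13.6)²/(0.543)² = 3068 N/m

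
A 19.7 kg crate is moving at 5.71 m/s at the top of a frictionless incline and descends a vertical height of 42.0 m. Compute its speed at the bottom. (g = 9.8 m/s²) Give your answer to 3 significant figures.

v = 29.3 m/s

Equating total energy at the two states: ½mv₀² + mgh = ½mv²
v² = v₀² + 2gh = (5.71)² + 2(9.8)(42.0) = 855.80
v = √855.80 = 29.25 m/s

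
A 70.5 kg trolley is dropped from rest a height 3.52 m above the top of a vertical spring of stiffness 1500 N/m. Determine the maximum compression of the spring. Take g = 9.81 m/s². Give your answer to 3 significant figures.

x = 2.32 m

Measuring PE from the top of the relaxed spring, at max compression the trolley has dropped H + x with zero KE, so:
mg(H + x) = ½kx²
½(1500)x² − (70.5)(9.81)x − (70.5)(9.81)(3.52) = 0
750.0x² − 691.6x − 2434 = 0
x = [691.6 + √(478317 + 7.3033e+06)]/(2 × 750.0) = 2.321 m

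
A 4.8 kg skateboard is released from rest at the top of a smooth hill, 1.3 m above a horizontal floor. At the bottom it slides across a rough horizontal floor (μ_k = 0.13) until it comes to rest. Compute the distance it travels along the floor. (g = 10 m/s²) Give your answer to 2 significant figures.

d = 10 m

Energy at the top = energy at the end + work done against friction:
At rest all PE has been dissipated by friction: mgh = μ_k m g d
d = h/μ_k = 1.3/0.13 = 10.00 m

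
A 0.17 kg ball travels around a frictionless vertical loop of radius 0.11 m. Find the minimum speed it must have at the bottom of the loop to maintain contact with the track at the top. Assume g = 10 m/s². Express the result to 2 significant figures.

v = 2.3 m/s

At the top: mg = mv_top²/r ⇒ v_top² = gr = 1.100 m²/s²
Energy from bottom to top (height 2r): ½mv_bot² = ½mv_top² + mg(2r)
v_bot² = gr + 4gr = 5gr = 5.500
v_bot = √(5gr) = 2.345 m/s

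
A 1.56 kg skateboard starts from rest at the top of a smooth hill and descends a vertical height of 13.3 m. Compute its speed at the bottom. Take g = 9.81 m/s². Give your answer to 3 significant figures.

Mechanical energy is conserved (no friction): mgh = ½mv²
v = √(2gh) = √(2 × 9.81 × 13.3) = √260.95 = 16.15 m/s

v = 16.2 m/s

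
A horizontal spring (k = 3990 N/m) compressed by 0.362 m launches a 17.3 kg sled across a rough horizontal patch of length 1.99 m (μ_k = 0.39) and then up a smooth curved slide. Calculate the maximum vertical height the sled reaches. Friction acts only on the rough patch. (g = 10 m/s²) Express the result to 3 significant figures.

h = 0.735 m

Spring energy: E₀ = ½kx² = ½(3990)(0.362)² = 261.43 J
Friction: W_f = μ_k mg d = (0.39)(17.3)(10)(1.99) = 134.3 J
Energy at base of ramp: E = 261.43 − 134.3 = 127.17 J
At max height all remaining energy is PE: mgh = E ⇒ h = E/(mg) = 127.17/(17.3 × 10) = 0.7351 m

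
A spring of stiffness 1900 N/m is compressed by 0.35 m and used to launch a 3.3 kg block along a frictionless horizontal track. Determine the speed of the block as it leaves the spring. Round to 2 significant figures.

v = 8.4 m/s

Spring PE converts entirely to kinetic energy: ½kx² = ½mv²
v = x√(k/m) = 0.35 × √(1900/3.3) = 8.398 m/s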